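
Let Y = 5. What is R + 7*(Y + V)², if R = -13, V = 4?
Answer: 554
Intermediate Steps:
R + 7*(Y + V)² = -13 + 7*(5 + 4)² = -13 + 7*9² = -13 + 7*81 = -13 + 567 = 554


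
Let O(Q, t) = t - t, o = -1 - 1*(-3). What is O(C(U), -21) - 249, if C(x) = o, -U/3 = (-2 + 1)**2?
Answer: -249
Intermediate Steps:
o = 2 (o = -1 + 3 = 2)
U = -3 (U = -3*(-2 + 1)**2 = -3*(-1)**2 = -3*1 = -3)
C(x) = 2
O(Q, t) = 0
O(C(U), -21) - 249 = 0 - 249 = -249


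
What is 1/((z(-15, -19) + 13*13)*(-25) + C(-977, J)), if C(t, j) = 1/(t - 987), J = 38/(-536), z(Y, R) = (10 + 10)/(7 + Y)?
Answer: -1964/8175151 ≈ -0.00024024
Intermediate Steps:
z(Y, R) = 20/(7 + Y)
J = -19/268 (J = 38*(-1/536) = -19/268 ≈ -0.070896)
C(t, j) = 1/(-987 + t)
1/((z(-15, -19) + 13*13)*(-25) + C(-977, J)) = 1/((20/(7 - 15) + 13*13)*(-25) + 1/(-987 - 977)) = 1/((20/(-8) + 169)*(-25) + 1/(-1964)) = 1/((20*(-1/8) + 169)*(-25) - 1/1964) = 1/((-5/2 + 169)*(-25) - 1/1964) = 1/((333/2)*(-25) - 1/1964) = 1/(-8325/2 - 1/1964) = 1/(-8175151/1964) = -1964/8175151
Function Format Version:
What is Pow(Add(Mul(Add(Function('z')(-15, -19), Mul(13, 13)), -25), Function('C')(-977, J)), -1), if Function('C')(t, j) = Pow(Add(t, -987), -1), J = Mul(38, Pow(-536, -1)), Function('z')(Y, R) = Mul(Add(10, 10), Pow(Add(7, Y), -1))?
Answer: Rational(-1964, 8175151) ≈ -0.00024024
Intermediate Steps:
Function('z')(Y, R) = Mul(20, Pow(Add(7, Y), -1))
J = Rational(-19, 268) (J = Mul(38, Rational(-1, 536)) = Rational(-19, 268) ≈ -0.070896)
Function('C')(t, j) = Pow(Add(-987, t), -1)
Pow(Add(Mul(Add(Function('z')(-15, -19), Mul(13, 13)), -25), Function('C')(-977, J)), -1) = Pow(Add(Mul(Add(Mul(20, Pow(Add(7, -15), -1)), Mul(13, 13)), -25), Pow(Add(-987, -977), -1)), -1) = Pow(Add(Mul(Add(Mul(20, Pow(-8, -1)), 169), -25), Pow(-1964, -1)), -1) = Pow(Add(Mul(Add(Mul(20, Rational(-1, 8)), 169), -25), Rational(-1, 1964)), -1) = Pow(Add(Mul(Add(Rational(-5, 2), 169), -25), Rational(-1, 1964)), -1) = Pow(Add(Mul(Rational(333, 2), -25), Rational(-1, 1964)), -1) = Pow(Add(Rational(-8325, 2), Rational(-1, 1964)), -1) = Pow(Rational(-8175151, 1964), -1) = Rational(-1964, 8175151)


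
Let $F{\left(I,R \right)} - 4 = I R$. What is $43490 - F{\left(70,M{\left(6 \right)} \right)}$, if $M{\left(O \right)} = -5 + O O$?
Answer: $41316$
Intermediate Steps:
$M{\left(O \right)} = -5 + O^{2}$
$F{\left(I,R \right)} = 4 + I R$
$43490 - F{\left(70,M{\left(6 \right)} \right)} = 43490 - \left(4 + 70 \left(-5 + 6^{2}\right)\right) = 43490 - \left(4 + 70 \left(-5 + 36\right)\right) = 43490 - \left(4 + 70 \cdot 31\right) = 43490 - \left(4 + 2170\right) = 43490 - 2174 = 41316$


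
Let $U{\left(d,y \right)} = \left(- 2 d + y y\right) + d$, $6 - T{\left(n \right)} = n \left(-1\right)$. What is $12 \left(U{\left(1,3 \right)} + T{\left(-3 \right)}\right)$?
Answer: $132$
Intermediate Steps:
$T{\left(n \right)} = 6 + n$ ($T{\left(n \right)} = 6 - n \left(-1\right) = 6 - - n = 6 + n$)
$U{\left(d,y \right)} = y^{2} - d$ ($U{\left(d,y \right)} = \left(- 2 d + y^{2}\right) + d = \left(y^{2} - 2 d\right) + d = y^{2} - d$)
$12 \left(U{\left(1,3 \right)} + T{\left(-3 \right)}\right) = 12 \left(\left(3^{2} - 1\right) + \left(6 - 3\right)\right) = 12 \left(\left(9 - 1\right) + 3\right) = 12 \left(8 + 3\right) = 12 \cdot 11 = 132$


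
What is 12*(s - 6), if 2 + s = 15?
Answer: 84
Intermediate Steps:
s = 13 (s = -2 + 15 = 13)
12*(s - 6) = 12*(13 - 6) = 12*7 = 84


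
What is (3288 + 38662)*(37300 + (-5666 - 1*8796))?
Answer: 958054100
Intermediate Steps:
(3288 + 38662)*(37300 + (-5666 - 1*8796)) = 41950*(37300 + (-5666 - 8796)) = 41950*(37300 - 14462) = 41950*22838 = 958054100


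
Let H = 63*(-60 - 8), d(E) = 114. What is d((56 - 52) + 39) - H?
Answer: 4398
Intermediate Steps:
H = -4284 (H = 63*(-68) = -4284)
d((56 - 52) + 39) - H = 114 - 1*(-4284) = 114 + 4284 = 4398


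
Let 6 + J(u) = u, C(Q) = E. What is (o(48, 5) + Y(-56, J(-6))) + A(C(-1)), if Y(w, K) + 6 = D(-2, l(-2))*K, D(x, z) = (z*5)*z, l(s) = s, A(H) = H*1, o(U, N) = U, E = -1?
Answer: -199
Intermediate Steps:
C(Q) = -1
A(H) = H
J(u) = -6 + u
D(x, z) = 5*z² (D(x, z) = (5*z)*z = 5*z²)
Y(w, K) = -6 + 20*K (Y(w, K) = -6 + (5*(-2)²)*K = -6 + (5*4)*K = -6 + 20*K)
(o(48, 5) + Y(-56, J(-6))) + A(C(-1)) = (48 + (-6 + 20*(-6 - 6))) - 1 = (48 + (-6 + 20*(-12))) - 1 = (48 + (-6 - 240)) - 1 = (48 - 246) - 1 = -198 - 1 = -199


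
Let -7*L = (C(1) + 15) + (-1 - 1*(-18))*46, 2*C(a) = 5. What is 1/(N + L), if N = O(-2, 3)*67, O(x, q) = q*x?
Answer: -14/7227 ≈ -0.0019372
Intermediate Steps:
C(a) = 5/2 (C(a) = (½)*5 = 5/2)
N = -402 (N = (3*(-2))*67 = -6*67 = -402)
L = -1599/14 (L = -((5/2 + 15) + (-1 - 1*(-18))*46)/7 = -(35/2 + (-1 + 18)*46)/7 = -(35/2 + 17*46)/7 = -(35/2 + 782)/7 = -⅐*1599/2 = -1599/14 ≈ -114.21)
1/(N + L) = 1/(-402 - 1599/14) = 1/(-7227/14) = -14/7227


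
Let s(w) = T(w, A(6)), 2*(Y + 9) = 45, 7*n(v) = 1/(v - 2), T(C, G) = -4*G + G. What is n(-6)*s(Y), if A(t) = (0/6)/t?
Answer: 0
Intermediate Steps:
A(t) = 0 (A(t) = (0*(⅙))/t = 0/t = 0)
T(C, G) = -3*G
n(v) = 1/(7*(-2 + v)) (n(v) = 1/(7*(v - 2)) = 1/(7*(-2 + v)))
Y = 27/2 (Y = -9 + (½)*45 = -9 + 45/2 = 27/2 ≈ 13.500)
s(w) = 0 (s(w) = -3*0 = 0)
n(-6)*s(Y) = (1/(7*(-2 - 6)))*0 = ((⅐)/(-8))*0 = ((⅐)*(-⅛))*0 = -1/56*0 = 0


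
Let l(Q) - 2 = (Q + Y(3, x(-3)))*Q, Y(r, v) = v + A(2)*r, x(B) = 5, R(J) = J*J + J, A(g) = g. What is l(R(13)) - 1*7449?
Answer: 27679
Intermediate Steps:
R(J) = J + J² (R(J) = J² + J = J + J²)
Y(r, v) = v + 2*r
l(Q) = 2 + Q*(11 + Q) (l(Q) = 2 + (Q + (5 + 2*3))*Q = 2 + (Q + (5 + 6))*Q = 2 + (Q + 11)*Q = 2 + (11 + Q)*Q = 2 + Q*(11 + Q))
l(R(13)) - 1*7449 = (2 + (13*(1 + 13))² + 11*(13*(1 + 13))) - 1*7449 = (2 + (13*14)² + 11*(13*14)) - 7449 = (2 + 182² + 11*182) - 7449 = (2 + 33124 + 2002) - 7449 = 35128 - 7449 = 27679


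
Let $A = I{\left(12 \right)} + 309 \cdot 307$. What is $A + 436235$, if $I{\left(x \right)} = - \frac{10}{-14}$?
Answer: $\frac{3717691}{7} \approx 5.311 \cdot 10^{5}$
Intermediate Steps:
$I{\left(x \right)} = \frac{5}{7}$ ($I{\left(x \right)} = \left(-10\right) \left(- \frac{1}{14}\right) = \frac{5}{7}$)
$A = \frac{664046}{7}$ ($A = \frac{5}{7} + 309 \cdot 307 = \frac{5}{7} + 94863 = \frac{664046}{7} \approx 94864.0$)
$A + 436235 = \frac{664046}{7} + 436235 = \frac{3717691}{7}$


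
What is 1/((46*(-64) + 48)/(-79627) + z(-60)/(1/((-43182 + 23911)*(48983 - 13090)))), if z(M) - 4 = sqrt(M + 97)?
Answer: 17542630222953013756/63704193642944985505608243573 - 4385657555795903387*sqrt(37)/63704193642944985505608243573 ≈ -1.4339e-10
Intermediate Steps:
z(M) = 4 + sqrt(97 + M) (z(M) = 4 + sqrt(M + 97) = 4 + sqrt(97 + M))
1/((46*(-64) + 48)/(-79627) + z(-60)/(1/((-43182 + 23911)*(48983 - 13090)))) = 1/((46*(-64) + 48)/(-79627) + (4 + sqrt(97 - 60))/(1/((-43182 + 23911)*(48983 - 13090)))) = 1/((-2944 + 48)*(-1/79627) + (4 + sqrt(37))/(1/(-19271*35893))) = 1/(-2896*(-1/79627) + (4 + sqrt(37))/(1/(-691694003))) = 1/(2896/79627 + (4 + sqrt(37))/(-1/691694003)) = 1/(2896/79627 + (4 + sqrt(37))*(-691694003)) = 1/(2896/79627 + (-2766776012 - 691694003*sqrt(37))) = 1/(-220310073504628/79627 - 691694003*sqrt(37))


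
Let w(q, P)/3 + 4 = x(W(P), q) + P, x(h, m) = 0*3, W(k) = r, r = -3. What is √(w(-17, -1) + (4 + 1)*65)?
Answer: √310 ≈ 17.607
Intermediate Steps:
W(k) = -3
x(h, m) = 0
w(q, P) = -12 + 3*P (w(q, P) = -12 + 3*(0 + P) = -12 + 3*P)
√(w(-17, -1) + (4 + 1)*65) = √((-12 + 3*(-1)) + (4 + 1)*65) = √((-12 - 3) + 5*65) = √(-15 + 325) = √310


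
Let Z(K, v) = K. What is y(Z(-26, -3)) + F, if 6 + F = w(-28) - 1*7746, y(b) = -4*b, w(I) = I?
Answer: -7676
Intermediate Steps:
F = -7780 (F = -6 + (-28 - 1*7746) = -6 + (-28 - 7746) = -6 - 7774 = -7780)
y(Z(-26, -3)) + F = -4*(-26) - 7780 = 104 - 7780 = -7676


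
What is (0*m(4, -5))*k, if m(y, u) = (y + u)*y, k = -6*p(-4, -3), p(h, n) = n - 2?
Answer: 0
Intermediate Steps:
p(h, n) = -2 + n
k = 30 (k = -6*(-2 - 3) = -6*(-5) = 30)
m(y, u) = y*(u + y) (m(y, u) = (u + y)*y = y*(u + y))
(0*m(4, -5))*k = (0*(4*(-5 + 4)))*30 = (0*(4*(-1)))*30 = (0*(-4))*30 = 0*30 = 0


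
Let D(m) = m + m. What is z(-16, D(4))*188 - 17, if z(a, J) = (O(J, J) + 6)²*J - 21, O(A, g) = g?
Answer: 290819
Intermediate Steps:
D(m) = 2*m
z(a, J) = -21 + J*(6 + J)² (z(a, J) = (J + 6)²*J - 21 = (6 + J)²*J - 21 = J*(6 + J)² - 21 = -21 + J*(6 + J)²)
z(-16, D(4))*188 - 17 = (-21 + (2*4)*(6 + 2*4)²)*188 - 17 = (-21 + 8*(6 + 8)²)*188 - 17 = (-21 + 8*14²)*188 - 17 = (-21 + 8*196)*188 - 17 = (-21 + 1568)*188 - 17 = 1547*188 - 17 = 290836 - 17 = 290819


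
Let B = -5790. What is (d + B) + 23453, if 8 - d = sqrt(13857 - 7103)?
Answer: 17671 - sqrt(6754) ≈ 17589.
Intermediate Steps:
d = 8 - sqrt(6754) (d = 8 - sqrt(13857 - 7103) = 8 - sqrt(6754) ≈ -74.183)
(d + B) + 23453 = ((8 - sqrt(6754)) - 5790) + 23453 = (-5782 - sqrt(6754)) + 23453 = 17671 - sqrt(6754)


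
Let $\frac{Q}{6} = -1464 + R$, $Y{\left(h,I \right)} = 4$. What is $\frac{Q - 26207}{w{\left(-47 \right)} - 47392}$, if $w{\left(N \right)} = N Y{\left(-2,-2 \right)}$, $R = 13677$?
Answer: $- \frac{47071}{47580} \approx -0.9893$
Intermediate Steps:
$w{\left(N \right)} = 4 N$ ($w{\left(N \right)} = N 4 = 4 N$)
$Q = 73278$ ($Q = 6 \left(-1464 + 13677\right) = 6 \cdot 12213 = 73278$)
$\frac{Q - 26207}{w{\left(-47 \right)} - 47392} = \frac{73278 - 26207}{4 \left(-47\right) - 47392} = \frac{47071}{-188 - 47392} = \frac{47071}{-47580} = 47071 \left(- \frac{1}{47580}\right) = - \frac{47071}{47580}$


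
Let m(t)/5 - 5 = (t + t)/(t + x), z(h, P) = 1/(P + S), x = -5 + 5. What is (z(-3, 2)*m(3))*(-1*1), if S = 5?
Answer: -5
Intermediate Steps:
x = 0
z(h, P) = 1/(5 + P) (z(h, P) = 1/(P + 5) = 1/(5 + P))
m(t) = 35 (m(t) = 25 + 5*((t + t)/(t + 0)) = 25 + 5*((2*t)/t) = 25 + 5*2 = 25 + 10 = 35)
(z(-3, 2)*m(3))*(-1*1) = (35/(5 + 2))*(-1*1) = (35/7)*(-1) = ((⅐)*35)*(-1) = 5*(-1) = -5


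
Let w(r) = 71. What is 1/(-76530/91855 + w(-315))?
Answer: 18371/1289035 ≈ 0.014252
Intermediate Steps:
1/(-76530/91855 + w(-315)) = 1/(-76530/91855 + 71) = 1/(-76530*1/91855 + 71) = 1/(-15306/18371 + 71) = 1/(1289035/18371) = 18371/1289035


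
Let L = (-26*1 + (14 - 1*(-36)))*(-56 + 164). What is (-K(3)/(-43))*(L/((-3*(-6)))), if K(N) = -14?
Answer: -2016/43 ≈ -46.884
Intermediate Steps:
L = 2592 (L = (-26 + (14 + 36))*108 = (-26 + 50)*108 = 24*108 = 2592)
(-K(3)/(-43))*(L/((-3*(-6)))) = (-1*(-14)/(-43))*(2592/((-3*(-6)))) = (14*(-1/43))*(2592/18) = -36288/(43*18) = -14/43*144 = -2016/43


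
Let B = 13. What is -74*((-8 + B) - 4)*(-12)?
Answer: 888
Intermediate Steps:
-74*((-8 + B) - 4)*(-12) = -74*((-8 + 13) - 4)*(-12) = -74*(5 - 4)*(-12) = -74*1*(-12) = -74*(-12) = 888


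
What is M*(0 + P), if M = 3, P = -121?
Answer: -363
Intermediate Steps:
M*(0 + P) = 3*(0 - 121) = 3*(-121) = -363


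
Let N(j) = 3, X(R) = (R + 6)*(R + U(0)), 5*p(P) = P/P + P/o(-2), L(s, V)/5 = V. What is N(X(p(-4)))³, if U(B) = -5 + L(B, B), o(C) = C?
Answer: 27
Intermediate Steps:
L(s, V) = 5*V
U(B) = -5 + 5*B
p(P) = ⅕ - P/10 (p(P) = (P/P + P/(-2))/5 = (1 + P*(-½))/5 = (1 - P/2)/5 = ⅕ - P/10)
X(R) = (-5 + R)*(6 + R) (X(R) = (R + 6)*(R + (-5 + 5*0)) = (6 + R)*(R + (-5 + 0)) = (6 + R)*(R - 5) = (6 + R)*(-5 + R) = (-5 + R)*(6 + R))
N(X(p(-4)))³ = 3³ = 27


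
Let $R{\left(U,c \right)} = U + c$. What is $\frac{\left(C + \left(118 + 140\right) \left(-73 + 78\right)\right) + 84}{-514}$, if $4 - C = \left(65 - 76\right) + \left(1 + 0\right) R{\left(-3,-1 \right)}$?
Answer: $- \frac{1393}{514} \approx -2.7101$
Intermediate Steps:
$C = 19$ ($C = 4 - \left(\left(65 - 76\right) + \left(1 + 0\right) \left(-3 - 1\right)\right) = 4 - \left(-11 + 1 \left(-4\right)\right) = 4 - \left(-11 - 4\right) = 4 - -15 = 4 + 15 = 19$)
$\frac{\left(C + \left(118 + 140\right) \left(-73 + 78\right)\right) + 84}{-514} = \frac{\left(19 + \left(118 + 140\right) \left(-73 + 78\right)\right) + 84}{-514} = \left(\left(19 + 258 \cdot 5\right) + 84\right) \left(- \frac{1}{514}\right) = \left(\left(19 + 1290\right) + 84\right) \left(- \frac{1}{514}\right) = \left(1309 + 84\right) \left(- \frac{1}{514}\right) = 1393 \left(- \frac{1}{514}\right) = - \frac{1393}{514}$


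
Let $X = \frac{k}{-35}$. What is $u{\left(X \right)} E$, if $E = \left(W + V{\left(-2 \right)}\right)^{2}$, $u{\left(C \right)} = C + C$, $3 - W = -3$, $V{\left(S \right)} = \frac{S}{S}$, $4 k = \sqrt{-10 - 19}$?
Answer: $- \frac{7 i \sqrt{29}}{10} \approx - 3.7696 i$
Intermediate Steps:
$k = \frac{i \sqrt{29}}{4}$ ($k = \frac{\sqrt{-10 - 19}}{4} = \frac{\sqrt{-29}}{4} = \frac{i \sqrt{29}}{4} \approx 1.3463 i$)
$V{\left(S \right)} = 1$
$X = - \frac{i \sqrt{29}}{140}$ ($X = \frac{\frac{1}{4} i \sqrt{29}}{-35} = \frac{i \sqrt{29}}{4} \left(- \frac{1}{35}\right) = - \frac{i \sqrt{29}}{140} \approx - 0.038465 i$)
$W = 6$ ($W = 3 - -3 = 3 + 3 = 6$)
$u{\left(C \right)} = 2 C$
$E = 49$ ($E = \left(6 + 1\right)^{2} = 7^{2} = 49$)
$u{\left(X \right)} E = 2 \left(- \frac{i \sqrt{29}}{140}\right) 49 = - \frac{i \sqrt{29}}{70} \cdot 49 = - \frac{7 i \sqrt{29}}{10}$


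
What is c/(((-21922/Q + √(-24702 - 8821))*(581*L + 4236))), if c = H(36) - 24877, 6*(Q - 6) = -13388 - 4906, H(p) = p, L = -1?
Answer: -97477027958/66843175803865 + 13530818177*I*√33523/66843175803865 ≈ -0.0014583 + 0.037063*I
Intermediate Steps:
Q = -3043 (Q = 6 + (-13388 - 4906)/6 = 6 + (⅙)*(-18294) = 6 - 3049 = -3043)
c = -24841 (c = 36 - 24877 = -24841)
c/(((-21922/Q + √(-24702 - 8821))*(581*L + 4236))) = -24841*1/((-21922/(-3043) + √(-24702 - 8821))*(581*(-1) + 4236)) = -24841*1/((-581 + 4236)*(-21922*(-1/3043) + √(-33523))) = -24841*1/(3655*(21922/3043 + I*√33523)) = -24841/(4713230/179 + 3655*I*√33523)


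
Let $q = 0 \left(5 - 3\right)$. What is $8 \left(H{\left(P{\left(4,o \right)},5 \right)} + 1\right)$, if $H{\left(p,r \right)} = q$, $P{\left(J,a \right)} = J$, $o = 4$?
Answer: $8$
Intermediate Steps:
$q = 0$ ($q = 0 \cdot 2 = 0$)
$H{\left(p,r \right)} = 0$
$8 \left(H{\left(P{\left(4,o \right)},5 \right)} + 1\right) = 8 \left(0 + 1\right) = 8 \cdot 1 = 8$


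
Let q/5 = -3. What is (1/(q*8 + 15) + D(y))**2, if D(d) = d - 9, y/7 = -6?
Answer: 28686736/11025 ≈ 2602.0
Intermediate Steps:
q = -15 (q = 5*(-3) = -15)
y = -42 (y = 7*(-6) = -42)
D(d) = -9 + d
(1/(q*8 + 15) + D(y))**2 = (1/(-15*8 + 15) + (-9 - 42))**2 = (1/(-120 + 15) - 51)**2 = (1/(-105) - 51)**2 = (-1/105 - 51)**2 = (-5356/105)**2 = 28686736/11025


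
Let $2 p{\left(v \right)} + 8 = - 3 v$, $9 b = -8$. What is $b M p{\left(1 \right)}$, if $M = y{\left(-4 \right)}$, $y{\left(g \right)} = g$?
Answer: $- \frac{176}{9} \approx -19.556$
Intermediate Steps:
$M = -4$
$b = - \frac{8}{9}$ ($b = \frac{1}{9} \left(-8\right) = - \frac{8}{9} \approx -0.88889$)
$p{\left(v \right)} = -4 - \frac{3 v}{2}$ ($p{\left(v \right)} = -4 + \frac{\left(-3\right) v}{2} = -4 - \frac{3 v}{2}$)
$b M p{\left(1 \right)} = \left(- \frac{8}{9}\right) \left(-4\right) \left(-4 - \frac{3}{2}\right) = \frac{32 \left(-4 - \frac{3}{2}\right)}{9} = \frac{32}{9} \left(- \frac{11}{2}\right) = - \frac{176}{9}$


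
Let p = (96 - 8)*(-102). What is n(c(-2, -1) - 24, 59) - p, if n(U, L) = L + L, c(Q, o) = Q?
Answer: 9094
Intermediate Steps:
p = -8976 (p = 88*(-102) = -8976)
n(U, L) = 2*L
n(c(-2, -1) - 24, 59) - p = 2*59 - 1*(-8976) = 118 + 8976 = 9094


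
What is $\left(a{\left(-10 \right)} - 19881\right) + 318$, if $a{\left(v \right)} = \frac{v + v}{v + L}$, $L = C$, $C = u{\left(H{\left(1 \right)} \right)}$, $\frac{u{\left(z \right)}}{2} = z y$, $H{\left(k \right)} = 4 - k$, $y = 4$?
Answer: $- \frac{136951}{7} \approx -19564.0$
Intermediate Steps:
$u{\left(z \right)} = 8 z$ ($u{\left(z \right)} = 2 z 4 = 2 \cdot 4 z = 8 z$)
$C = 24$ ($C = 8 \left(4 - 1\right) = 8 \cdot 3 = 24$)
$L = 24$
$a{\left(v \right)} = \frac{2 v}{24 + v}$ ($a{\left(v \right)} = \frac{v + v}{v + 24} = \frac{2 v}{24 + v}$)
$\left(a{\left(-10 \right)} - 19881\right) + 318 = \left(2 \left(-10\right) \frac{1}{24 - 10} - 19881\right) + 318 = \left(2 \left(-10\right) \frac{1}{14} - 19881\right) + 318 = \left(- \frac{10}{7} - 19881\right) + 318 = - \frac{139177}{7} + 318 = - \frac{136951}{7}$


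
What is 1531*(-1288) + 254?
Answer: -1971674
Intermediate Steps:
1531*(-1288) + 254 = -1971928 + 254 = -1971674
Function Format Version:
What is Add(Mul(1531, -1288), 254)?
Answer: -1971674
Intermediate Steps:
Add(Mul(1531, -1288), 254) = Add(-1971928, 254) = -1971674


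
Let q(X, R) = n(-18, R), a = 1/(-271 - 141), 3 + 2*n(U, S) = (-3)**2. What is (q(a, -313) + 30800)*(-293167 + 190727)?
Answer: -3155459320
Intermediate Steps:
n(U, S) = 3 (n(U, S) = -3/2 + (1/2)*(-3)**2 = -3/2 + (1/2)*9 = -3/2 + 9/2 = 3)
a = -1/412 (a = 1/(-412) = -1/412 ≈ -0.0024272)
q(X, R) = 3
(q(a, -313) + 30800)*(-293167 + 190727) = (3 + 30800)*(-293167 + 190727) = 30803*(-102440) = -3155459320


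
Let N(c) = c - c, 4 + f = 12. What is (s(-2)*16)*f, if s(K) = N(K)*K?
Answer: 0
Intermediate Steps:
f = 8 (f = -4 + 12 = 8)
N(c) = 0
s(K) = 0 (s(K) = 0*K = 0)
(s(-2)*16)*f = (0*16)*8 = 0*8 = 0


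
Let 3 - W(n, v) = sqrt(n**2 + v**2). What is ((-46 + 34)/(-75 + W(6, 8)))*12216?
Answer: 73296/41 ≈ 1787.7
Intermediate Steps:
W(n, v) = 3 - sqrt(n**2 + v**2)
((-46 + 34)/(-75 + W(6, 8)))*12216 = ((-46 + 34)/(-75 + (3 - sqrt(6**2 + 8**2))))*12216 = -12/(-75 + (3 - sqrt(36 + 64)))*12216 = -12/(-75 + (3 - sqrt(100)))*12216 = -12/(-75 + (3 - 1*10))*12216 = -12/(-75 + (3 - 10))*12216 = -12/(-75 - 7)*12216 = -12/(-82)*12216 = -12*(-1/82)*12216 = (6/41)*12216 = 73296/41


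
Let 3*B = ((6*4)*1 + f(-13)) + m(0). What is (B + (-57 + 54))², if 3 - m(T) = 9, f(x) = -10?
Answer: ⅑ ≈ 0.11111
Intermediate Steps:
m(T) = -6 (m(T) = 3 - 1*9 = 3 - 9 = -6)
B = 8/3 (B = (((6*4)*1 - 10) - 6)/3 = ((24*1 - 10) - 6)/3 = ((24 - 10) - 6)/3 = (14 - 6)/3 = (⅓)*8 = 8/3 ≈ 2.6667)
(B + (-57 + 54))² = (8/3 + (-57 + 54))² = (8/3 - 3)² = (-⅓)² = ⅑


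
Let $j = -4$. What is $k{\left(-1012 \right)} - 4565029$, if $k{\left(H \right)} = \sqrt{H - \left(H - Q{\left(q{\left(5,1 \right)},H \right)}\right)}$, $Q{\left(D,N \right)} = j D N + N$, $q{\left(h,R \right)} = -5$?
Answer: $-4565029 + 2 i \sqrt{5313} \approx -4.565 \cdot 10^{6} + 145.78 i$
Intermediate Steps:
$Q{\left(D,N \right)} = N - 4 D N$ ($Q{\left(D,N \right)} = - 4 D N + N = N - 4 D N$)
$k{\left(H \right)} = \sqrt{21} \sqrt{H}$ ($k{\left(H \right)} = \sqrt{H - \left(H - H \left(1 - -20\right)\right)} = \sqrt{H - \left(H - H \left(1 + 20\right)\right)} = \sqrt{H - \left(H - H 21\right)} = \sqrt{H + \left(21 H - H\right)} = \sqrt{H + 20 H} = \sqrt{21 H} = \sqrt{21} \sqrt{H}$)
$k{\left(-1012 \right)} - 4565029 = \sqrt{21} \sqrt{-1012} - 4565029 = \sqrt{21} \cdot 2 i \sqrt{253} - 4565029 = 2 i \sqrt{5313} - 4565029 = -4565029 + 2 i \sqrt{5313}$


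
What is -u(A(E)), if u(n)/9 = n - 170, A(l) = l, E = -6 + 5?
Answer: 1539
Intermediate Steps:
E = -1
u(n) = -1530 + 9*n (u(n) = 9*(n - 170) = 9*(-170 + n) = -1530 + 9*n)
-u(A(E)) = -(-1530 + 9*(-1)) = -(-1530 - 9) = -1*(-1539) = 1539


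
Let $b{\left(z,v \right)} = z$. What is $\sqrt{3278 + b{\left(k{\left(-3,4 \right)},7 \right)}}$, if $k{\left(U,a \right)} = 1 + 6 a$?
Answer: $3 \sqrt{367} \approx 57.472$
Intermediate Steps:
$\sqrt{3278 + b{\left(k{\left(-3,4 \right)},7 \right)}} = \sqrt{3278 + \left(1 + 6 \cdot 4\right)} = \sqrt{3278 + \left(1 + 24\right)} = \sqrt{3278 + 25} = \sqrt{3303} = 3 \sqrt{367}$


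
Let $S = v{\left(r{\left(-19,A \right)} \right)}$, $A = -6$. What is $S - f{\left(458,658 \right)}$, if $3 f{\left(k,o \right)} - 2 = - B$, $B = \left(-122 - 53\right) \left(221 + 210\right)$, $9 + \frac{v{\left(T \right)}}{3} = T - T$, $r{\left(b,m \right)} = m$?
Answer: $- \frac{75508}{3} \approx -25169.0$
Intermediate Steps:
$v{\left(T \right)} = -27$ ($v{\left(T \right)} = -27 + 3 \left(T - T\right) = -27 + 3 \cdot 0 = -27 + 0 = -27$)
$B = -75425$ ($B = \left(-175\right) 431 = -75425$)
$f{\left(k,o \right)} = \frac{75427}{3}$ ($f{\left(k,o \right)} = \frac{2}{3} + \frac{\left(-1\right) \left(-75425\right)}{3} = \frac{2}{3} + \frac{1}{3} \cdot 75425 = \frac{2}{3} + \frac{75425}{3} = \frac{75427}{3}$)
$S = -27$
$S - f{\left(458,658 \right)} = -27 - \frac{75427}{3} = - \frac{75508}{3}$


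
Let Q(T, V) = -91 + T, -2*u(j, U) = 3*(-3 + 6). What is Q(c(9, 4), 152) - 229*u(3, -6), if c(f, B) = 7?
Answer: 1893/2 ≈ 946.50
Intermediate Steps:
u(j, U) = -9/2 (u(j, U) = -3*(-3 + 6)/2 = -3*3/2 = -1/2*9 = -9/2)
Q(c(9, 4), 152) - 229*u(3, -6) = (-91 + 7) - 229*(-9/2) = -84 + 2061/2 = 1893/2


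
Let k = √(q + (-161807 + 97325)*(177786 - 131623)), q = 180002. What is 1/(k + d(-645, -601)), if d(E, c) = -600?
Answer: -150/744215641 - I*√744125641/1488431282 ≈ -2.0155e-7 - 1.8327e-5*I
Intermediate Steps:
k = 2*I*√744125641 (k = √(180002 + (-161807 + 97325)*(177786 - 131623)) = √(180002 - 64482*46163) = √(180002 - 2976682566) = √(-2976502564) = 2*I*√744125641 ≈ 54557.0*I)
1/(k + d(-645, -601)) = 1/(2*I*√744125641 - 600) = 1/(-600 + 2*I*√744125641)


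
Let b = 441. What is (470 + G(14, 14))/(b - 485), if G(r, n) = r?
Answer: -11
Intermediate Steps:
(470 + G(14, 14))/(b - 485) = (470 + 14)/(441 - 485) = 484/(-44) = 484*(-1/44) = -11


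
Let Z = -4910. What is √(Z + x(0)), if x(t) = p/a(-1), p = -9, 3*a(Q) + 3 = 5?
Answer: I*√19694/2 ≈ 70.168*I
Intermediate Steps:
a(Q) = ⅔ (a(Q) = -1 + (⅓)*5 = -1 + 5/3 = ⅔)
x(t) = -27/2 (x(t) = -9/⅔ = -9*3/2 = -27/2)
√(Z + x(0)) = √(-4910 - 27/2) = √(-9847/2) = I*√19694/2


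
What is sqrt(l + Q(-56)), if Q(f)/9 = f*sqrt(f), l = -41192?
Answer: 2*sqrt(-10298 - 252*I*sqrt(14)) ≈ 9.2818 - 203.17*I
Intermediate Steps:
Q(f) = 9*f**(3/2) (Q(f) = 9*(f*sqrt(f)) = 9*f**(3/2))
sqrt(l + Q(-56)) = sqrt(-41192 + 9*(-56)**(3/2)) = sqrt(-41192 + 9*(-112*I*sqrt(14))) = sqrt(-41192 - 1008*I*sqrt(14))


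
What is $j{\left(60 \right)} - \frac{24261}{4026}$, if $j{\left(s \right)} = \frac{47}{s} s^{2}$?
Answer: $\frac{3776353}{1342} \approx 2814.0$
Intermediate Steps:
$j{\left(s \right)} = 47 s$
$j{\left(60 \right)} - \frac{24261}{4026} = 47 \cdot 60 - \frac{24261}{4026} = 2820 - 24261 \cdot \frac{1}{4026} = 2820 - \frac{8087}{1342} = \frac{3776353}{1342}$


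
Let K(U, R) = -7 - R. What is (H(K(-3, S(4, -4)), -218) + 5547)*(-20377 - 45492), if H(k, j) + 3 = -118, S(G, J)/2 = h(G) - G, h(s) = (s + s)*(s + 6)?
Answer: -357405194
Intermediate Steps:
h(s) = 2*s*(6 + s) (h(s) = (2*s)*(6 + s) = 2*s*(6 + s))
S(G, J) = -2*G + 4*G*(6 + G) (S(G, J) = 2*(2*G*(6 + G) - G) = 2*(-G + 2*G*(6 + G)) = -2*G + 4*G*(6 + G))
H(k, j) = -121 (H(k, j) = -3 - 118 = -121)
(H(K(-3, S(4, -4)), -218) + 5547)*(-20377 - 45492) = (-121 + 5547)*(-20377 - 45492) = 5426*(-65869) = -357405194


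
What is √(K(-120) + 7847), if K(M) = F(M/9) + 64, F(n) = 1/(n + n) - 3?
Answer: 3*√351465/20 ≈ 88.927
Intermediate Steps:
F(n) = -3 + 1/(2*n) (F(n) = 1/(2*n) - 3 = -3 + 1/(2*n))
K(M) = 61 + 9/(2*M) (K(M) = (-3 + 1/(2*((M/9)))) + 64 = (-3 + (9/M)/2) + 64 = (-3 + 9/(2*M)) + 64 = 61 + 9/(2*M))
√(K(-120) + 7847) = √((61 + (9/2)/(-120)) + 7847) = √((61 + (9/2)*(-1/120)) + 7847) = √((61 - 3/80) + 7847) = √(4877/80 + 7847) = √(632637/80) = 3*√351465/20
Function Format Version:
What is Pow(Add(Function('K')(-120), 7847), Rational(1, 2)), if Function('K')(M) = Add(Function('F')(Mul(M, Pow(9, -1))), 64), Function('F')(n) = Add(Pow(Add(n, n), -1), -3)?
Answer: Mul(Rational(3, 20), Pow(351465, Rational(1, 2))) ≈ 88.927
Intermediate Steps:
Function('F')(n) = Add(-3, Mul(Rational(1, 2), Pow(n, -1))) (Function('F')(n) = Add(Pow(Mul(2, n), -1), -3) = Add(Mul(Rational(1, 2), Pow(n, -1)), -3) = Add(-3, Mul(Rational(1, 2), Pow(n, -1))))
Function('K')(M) = Add(61, Mul(Rational(9, 2), Pow(M, -1))) (Function('K')(M) = Add(Add(-3, Mul(Rational(1, 2), Pow(Mul(M, Pow(9, -1)), -1))), 64) = Add(Add(-3, Mul(Rational(1, 2), Pow(Mul(M, Rational(1, 9)), -1))), 64) = Add(Add(-3, Mul(Rational(1, 2), Pow(Mul(Rational(1, 9), M), -1))), 64) = Add(Add(-3, Mul(Rational(1, 2), Mul(9, Pow(M, -1)))), 64) = Add(Add(-3, Mul(Rational(9, 2), Pow(M, -1))), 64) = Add(61, Mul(Rational(9, 2), Pow(M, -1))))
Pow(Add(Function('K')(-120), 7847), Rational(1, 2)) = Pow(Add(Add(61, Mul(Rational(9, 2), Pow(-120, -1))), 7847), Rational(1, 2)) = Pow(Add(Add(61, Mul(Rational(9, 2), Rational(-1, 120))), 7847), Rational(1, 2)) = Pow(Add(Add(61, Rational(-3, 80)), 7847), Rational(1, 2)) = Pow(Add(Rational(4877, 80), 7847), Rational(1, 2)) = Pow(Rational(632637, 80), Rational(1, 2)) = Mul(Rational(3, 20), Pow(351465, Rational(1, 2)))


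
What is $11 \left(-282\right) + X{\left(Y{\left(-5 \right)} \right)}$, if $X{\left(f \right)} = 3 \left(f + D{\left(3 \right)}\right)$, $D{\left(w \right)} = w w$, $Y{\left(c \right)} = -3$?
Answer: $-3084$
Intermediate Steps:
$D{\left(w \right)} = w^{2}$
$X{\left(f \right)} = 27 + 3 f$ ($X{\left(f \right)} = 3 \left(f + 3^{2}\right) = 3 \left(f + 9\right) = 3 \left(9 + f\right) = 27 + 3 f$)
$11 \left(-282\right) + X{\left(Y{\left(-5 \right)} \right)} = 11 \left(-282\right) + \left(27 + 3 \left(-3\right)\right) = -3102 + \left(27 - 9\right) = -3102 + 18 = -3084$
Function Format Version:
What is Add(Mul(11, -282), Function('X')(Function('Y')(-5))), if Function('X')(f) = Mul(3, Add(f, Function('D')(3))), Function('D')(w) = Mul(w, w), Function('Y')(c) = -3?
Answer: -3084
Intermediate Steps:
Function('D')(w) = Pow(w, 2)
Function('X')(f) = Add(27, Mul(3, f)) (Function('X')(f) = Mul(3, Add(f, Pow(3, 2))) = Mul(3, Add(f, 9)) = Mul(3, Add(9, f)) = Add(27, Mul(3, f)))
Add(Mul(11, -282), Function('X')(Function('Y')(-5))) = Add(Mul(11, -282), Add(27, Mul(3, -3))) = Add(-3102, Add(27, -9)) = Add(-3102, 18) = -3084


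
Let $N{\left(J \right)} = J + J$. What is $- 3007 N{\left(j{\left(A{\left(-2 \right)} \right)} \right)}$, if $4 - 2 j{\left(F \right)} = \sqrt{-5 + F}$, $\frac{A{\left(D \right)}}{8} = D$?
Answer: $-12028 + 3007 i \sqrt{21} \approx -12028.0 + 13780.0 i$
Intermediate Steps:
$A{\left(D \right)} = 8 D$
$j{\left(F \right)} = 2 - \frac{\sqrt{-5 + F}}{2}$
$N{\left(J \right)} = 2 J$
$- 3007 N{\left(j{\left(A{\left(-2 \right)} \right)} \right)} = - 3007 \cdot 2 \left(2 - \frac{\sqrt{-5 + 8 \left(-2\right)}}{2}\right) = - 3007 \cdot 2 \left(2 - \frac{\sqrt{-5 - 16}}{2}\right) = - 3007 \cdot 2 \left(2 - \frac{\sqrt{-21}}{2}\right) = - 3007 \cdot 2 \left(2 - \frac{i \sqrt{21}}{2}\right) = - 3007 \left(4 - i \sqrt{21}\right) = -12028 + 3007 i \sqrt{21}$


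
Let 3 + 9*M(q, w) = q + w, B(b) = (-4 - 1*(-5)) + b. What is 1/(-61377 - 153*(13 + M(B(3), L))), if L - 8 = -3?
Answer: -1/63468 ≈ -1.5756e-5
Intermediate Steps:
B(b) = 1 + b (B(b) = (-4 + 5) + b = 1 + b)
L = 5 (L = 8 - 3 = 5)
M(q, w) = -⅓ + q/9 + w/9 (M(q, w) = -⅓ + (q + w)/9 = -⅓ + (q/9 + w/9) = -⅓ + q/9 + w/9)
1/(-61377 - 153*(13 + M(B(3), L))) = 1/(-61377 - 153*(13 + (-⅓ + (1 + 3)/9 + (⅑)*5))) = 1/(-61377 - 153*(13 + (-⅓ + (⅑)*4 + 5/9))) = 1/(-61377 - 153*(13 + (-⅓ + 4/9 + 5/9))) = 1/(-61377 - 153*(13 + ⅔)) = 1/(-61377 - 153*41/3) = 1/(-61377 - 2091) = 1/(-63468) = -1/63468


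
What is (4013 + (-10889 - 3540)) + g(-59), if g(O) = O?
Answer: -10475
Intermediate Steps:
(4013 + (-10889 - 3540)) + g(-59) = (4013 + (-10889 - 3540)) - 59 = (4013 - 14429) - 59 = -10416 - 59 = -10475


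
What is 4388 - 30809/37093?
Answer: 162733275/37093 ≈ 4387.2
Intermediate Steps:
4388 - 30809/37093 = 162733275/37093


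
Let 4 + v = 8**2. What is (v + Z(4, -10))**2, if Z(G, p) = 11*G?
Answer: 10816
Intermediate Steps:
v = 60 (v = -4 + 8**2 = -4 + 64 = 60)
(v + Z(4, -10))**2 = (60 + 11*4)**2 = (60 + 44)**2 = 104**2 = 10816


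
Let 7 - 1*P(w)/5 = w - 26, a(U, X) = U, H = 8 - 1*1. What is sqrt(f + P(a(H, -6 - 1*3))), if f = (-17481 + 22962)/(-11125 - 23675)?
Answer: sqrt(51937)/20 ≈ 11.395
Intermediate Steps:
H = 7 (H = 8 - 1 = 7)
f = -63/400 (f = 5481/(-34800) = 5481*(-1/34800) = -63/400 ≈ -0.15750)
P(w) = 165 - 5*w (P(w) = 35 - 5*(w - 26) = 35 - 5*(-26 + w) = 35 + (130 - 5*w) = 165 - 5*w)
sqrt(f + P(a(H, -6 - 1*3))) = sqrt(-63/400 + (165 - 5*7)) = sqrt(-63/400 + (165 - 35)) = sqrt(-63/400 + 130) = sqrt(51937/400) = sqrt(51937)/20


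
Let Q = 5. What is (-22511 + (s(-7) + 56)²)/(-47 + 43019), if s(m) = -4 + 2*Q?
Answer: -18667/42972 ≈ -0.43440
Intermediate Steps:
s(m) = 6 (s(m) = -4 + 2*5 = -4 + 10 = 6)
(-22511 + (s(-7) + 56)²)/(-47 + 43019) = (-22511 + (6 + 56)²)/(-47 + 43019) = (-22511 + 62²)/42972 = (-22511 + 3844)*(1/42972) = -18667*1/42972 = -18667/42972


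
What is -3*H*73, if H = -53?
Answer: 11607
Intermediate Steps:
-3*H*73 = -3*(-53)*73 = 159*73 = 11607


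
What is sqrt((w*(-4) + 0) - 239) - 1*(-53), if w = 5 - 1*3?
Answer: 53 + I*sqrt(247) ≈ 53.0 + 15.716*I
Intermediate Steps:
w = 2 (w = 5 - 3 = 2)
sqrt((w*(-4) + 0) - 239) - 1*(-53) = sqrt((2*(-4) + 0) - 239) - 1*(-53) = sqrt((-8 + 0) - 239) + 53 = sqrt(-8 - 239) + 53 = sqrt(-247) + 53 = I*sqrt(247) + 53 = 53 + I*sqrt(247)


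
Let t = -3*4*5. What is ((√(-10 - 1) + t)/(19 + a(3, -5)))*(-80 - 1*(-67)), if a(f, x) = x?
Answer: 390/7 - 13*I*√11/14 ≈ 55.714 - 3.0797*I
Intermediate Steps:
t = -60 (t = -12*5 = -60)
((√(-10 - 1) + t)/(19 + a(3, -5)))*(-80 - 1*(-67)) = ((√(-10 - 1) - 60)/(19 - 5))*(-80 - 1*(-67)) = ((√(-11) - 60)/14)*(-80 + 67) = ((I*√11 - 60)*(1/14))*(-13) = ((-60 + I*√11)*(1/14))*(-13) = (-30/7 + I*√11/14)*(-13) = 390/7 - 13*I*√11/14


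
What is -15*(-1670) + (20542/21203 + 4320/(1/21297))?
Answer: 1951271612812/21203 ≈ 9.2028e+7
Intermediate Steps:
-15*(-1670) + (20542/21203 + 4320/(1/21297)) = 25050 + (20542*(1/21203) + 4320/(1/21297)) = 25050 + (20542/21203 + 4320*21297) = 25050 + (20542/21203 + 92003040) = 25050 + 1950740477662/21203 = 1951271612812/21203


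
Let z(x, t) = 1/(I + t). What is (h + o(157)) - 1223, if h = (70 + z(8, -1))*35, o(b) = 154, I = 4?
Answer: 4178/3 ≈ 1392.7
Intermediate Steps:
z(x, t) = 1/(4 + t)
h = 7385/3 (h = (70 + 1/(4 - 1))*35 = (70 + 1/3)*35 = (70 + ⅓)*35 = (211/3)*35 = 7385/3 ≈ 2461.7)
(h + o(157)) - 1223 = (7385/3 + 154) - 1223 = 7847/3 - 1223 = 4178/3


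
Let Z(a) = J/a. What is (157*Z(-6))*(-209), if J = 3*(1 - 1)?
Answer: 0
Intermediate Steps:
J = 0 (J = 3*0 = 0)
Z(a) = 0 (Z(a) = 0/a = 0)
(157*Z(-6))*(-209) = (157*0)*(-209) = 0*(-209) = 0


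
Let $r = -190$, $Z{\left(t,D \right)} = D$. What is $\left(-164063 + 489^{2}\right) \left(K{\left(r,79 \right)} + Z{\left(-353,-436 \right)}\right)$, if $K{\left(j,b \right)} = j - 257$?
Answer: $-66276214$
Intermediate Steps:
$K{\left(j,b \right)} = -257 + j$ ($K{\left(j,b \right)} = j - 257 = -257 + j$)
$\left(-164063 + 489^{2}\right) \left(K{\left(r,79 \right)} + Z{\left(-353,-436 \right)}\right) = \left(-164063 + 489^{2}\right) \left(\left(-257 - 190\right) - 436\right) = \left(-164063 + 239121\right) \left(-447 - 436\right) = 75058 \left(-883\right) = -66276214$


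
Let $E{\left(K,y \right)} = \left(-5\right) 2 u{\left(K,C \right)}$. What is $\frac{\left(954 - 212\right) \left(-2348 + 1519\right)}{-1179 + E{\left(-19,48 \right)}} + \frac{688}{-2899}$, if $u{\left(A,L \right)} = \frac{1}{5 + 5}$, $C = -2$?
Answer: $\frac{891207621}{1710410} \approx 521.05$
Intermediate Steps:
$u{\left(A,L \right)} = \frac{1}{10}$
$E{\left(K,y \right)} = -1$ ($E{\left(K,y \right)} = \left(-5\right) 2 \cdot \frac{1}{10} = \left(-10\right) \frac{1}{10} = -1$)
$\frac{\left(954 - 212\right) \left(-2348 + 1519\right)}{-1179 + E{\left(-19,48 \right)}} + \frac{688}{-2899} = \frac{\left(954 - 212\right) \left(-2348 + 1519\right)}{-1179 - 1} + \frac{688}{-2899} = \frac{742 \left(-829\right)}{-1180} + 688 \left(- \frac{1}{2899}\right) = \left(-615118\right) \left(- \frac{1}{1180}\right) - \frac{688}{2899} = \frac{307559}{590} - \frac{688}{2899} = \frac{891207621}{1710410}$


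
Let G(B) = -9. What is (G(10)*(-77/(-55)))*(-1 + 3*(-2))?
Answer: 441/5 ≈ 88.200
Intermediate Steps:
(G(10)*(-77/(-55)))*(-1 + 3*(-2)) = (-(-693)/(-55))*(-1 + 3*(-2)) = (-(-693)*(-1)/55)*(-1 - 6) = -9*7/5*(-7) = -63/5*(-7) = 441/5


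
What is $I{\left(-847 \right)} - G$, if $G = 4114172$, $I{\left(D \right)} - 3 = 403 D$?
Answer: $-4455510$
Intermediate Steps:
$I{\left(D \right)} = 3 + 403 D$
$I{\left(-847 \right)} - G = \left(3 + 403 \left(-847\right)\right) - 4114172 = \left(3 - 341341\right) - 4114172 = -341338 - 4114172 = -4455510$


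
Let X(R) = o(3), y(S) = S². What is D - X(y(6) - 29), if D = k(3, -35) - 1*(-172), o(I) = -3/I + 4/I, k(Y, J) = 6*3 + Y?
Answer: 578/3 ≈ 192.67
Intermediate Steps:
k(Y, J) = 18 + Y
o(I) = 1/I
X(R) = ⅓ (X(R) = 1/3 = ⅓)
D = 193 (D = (18 + 3) - 1*(-172) = 21 + 172 = 193)
D - X(y(6) - 29) = 193 - 1*⅓ = 193 - ⅓ = 578/3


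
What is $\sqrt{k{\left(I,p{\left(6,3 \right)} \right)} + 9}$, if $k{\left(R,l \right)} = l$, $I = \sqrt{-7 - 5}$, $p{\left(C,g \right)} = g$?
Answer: $2 \sqrt{3} \approx 3.4641$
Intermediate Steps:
$I = 2 i \sqrt{3}$ ($I = \sqrt{-7 - 5} = \sqrt{-12} = 2 i \sqrt{3} \approx 3.4641 i$)
$\sqrt{k{\left(I,p{\left(6,3 \right)} \right)} + 9} = \sqrt{3 + 9} = \sqrt{12} = 2 \sqrt{3}$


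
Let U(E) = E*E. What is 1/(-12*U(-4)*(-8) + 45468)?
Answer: 1/47004 ≈ 2.1275e-5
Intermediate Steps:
U(E) = E**2
1/(-12*U(-4)*(-8) + 45468) = 1/(-12*(-4)**2*(-8) + 45468) = 1/(-12*16*(-8) + 45468) = 1/(-192*(-8) + 45468) = 1/(1536 + 45468) = 1/47004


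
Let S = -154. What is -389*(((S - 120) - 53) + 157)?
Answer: 66130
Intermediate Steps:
-389*(((S - 120) - 53) + 157) = -389*(((-154 - 120) - 53) + 157) = -389*((-274 - 53) + 157) = -389*(-327 + 157) = -389*(-170) = 66130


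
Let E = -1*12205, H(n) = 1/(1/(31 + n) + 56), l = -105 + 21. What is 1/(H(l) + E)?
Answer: -2967/36212182 ≈ -8.1934e-5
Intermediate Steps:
l = -84
H(n) = 1/(56 + 1/(31 + n))
E = -12205
1/(H(l) + E) = 1/((31 - 84)/(1737 + 56*(-84)) - 12205) = 1/(-53/(1737 - 4704) - 12205) = 1/(-53/(-2967) - 12205) = 1/(-1/2967*(-53) - 12205) = 1/(53/2967 - 12205) = 1/(-36212182/2967) = -2967/36212182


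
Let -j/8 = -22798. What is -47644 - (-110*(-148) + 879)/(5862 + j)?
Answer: -8968809583/188246 ≈ -47644.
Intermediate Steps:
j = 182384 (j = -8*(-22798) = 182384)
-47644 - (-110*(-148) + 879)/(5862 + j) = -47644 - (-110*(-148) + 879)/(5862 + 182384) = -47644 - (16280 + 879)/188246 = -47644 - 17159/188246 = -8968809583/188246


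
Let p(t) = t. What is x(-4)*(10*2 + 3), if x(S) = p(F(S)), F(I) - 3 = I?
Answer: -23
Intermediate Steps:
F(I) = 3 + I
x(S) = 3 + S
x(-4)*(10*2 + 3) = (3 - 4)*(10*2 + 3) = -(20 + 3) = -1*23 = -23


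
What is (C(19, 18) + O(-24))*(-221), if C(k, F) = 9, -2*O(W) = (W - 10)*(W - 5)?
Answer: 106964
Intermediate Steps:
O(W) = -(-10 + W)*(-5 + W)/2 (O(W) = -(W - 10)*(W - 5)/2 = -(-10 + W)*(-5 + W)/2)
(C(19, 18) + O(-24))*(-221) = (9 + (-25 - ½*(-24)² + (15/2)*(-24)))*(-221) = (9 + (-25 - ½*576 - 180))*(-221) = (9 + (-25 - 288 - 180))*(-221) = (9 - 493)*(-221) = -484*(-221) = 106964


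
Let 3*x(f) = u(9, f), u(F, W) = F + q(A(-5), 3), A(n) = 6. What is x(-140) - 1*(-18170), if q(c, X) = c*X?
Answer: 18179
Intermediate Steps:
q(c, X) = X*c
u(F, W) = 18 + F (u(F, W) = F + 3*6 = F + 18 = 18 + F)
x(f) = 9 (x(f) = (18 + 9)/3 = (⅓)*27 = 9)
x(-140) - 1*(-18170) = 9 - 1*(-18170) = 9 + 18170 = 18179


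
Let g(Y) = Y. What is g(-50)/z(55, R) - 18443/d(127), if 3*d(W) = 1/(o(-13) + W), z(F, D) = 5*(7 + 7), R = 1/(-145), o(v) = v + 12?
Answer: -48800183/7 ≈ -6.9715e+6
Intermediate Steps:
o(v) = 12 + v
R = -1/145 ≈ -0.0068966
z(F, D) = 70 (z(F, D) = 5*14 = 70)
d(W) = 1/(3*(-1 + W)) (d(W) = 1/(3*((12 - 13) + W)) = 1/(3*(-1 + W)))
g(-50)/z(55, R) - 18443/d(127) = -50/70 - 18443/(1/(3*(-1 + 127))) = -50*1/70 - 18443/((1/3)/126) = -5/7 - 18443/((1/3)*(1/126)) = -5/7 - 18443/1/378 = -5/7 - 18443*378 = -5/7 - 6971454 = -48800183/7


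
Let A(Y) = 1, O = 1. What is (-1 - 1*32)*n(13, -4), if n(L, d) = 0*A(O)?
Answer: 0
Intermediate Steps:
n(L, d) = 0 (n(L, d) = 0*1 = 0)
(-1 - 1*32)*n(13, -4) = (-1 - 1*32)*0 = (-1 - 32)*0 = -33*0 = 0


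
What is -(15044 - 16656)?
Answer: 1612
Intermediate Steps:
-(15044 - 16656) = -1*(-1612) = 1612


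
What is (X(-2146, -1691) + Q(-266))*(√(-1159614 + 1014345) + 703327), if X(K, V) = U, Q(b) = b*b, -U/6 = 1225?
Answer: 44595151762 + 190218*I*√16141 ≈ 4.4595e+10 + 2.4167e+7*I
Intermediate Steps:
U = -7350 (U = -6*1225 = -7350)
Q(b) = b²
X(K, V) = -7350
(X(-2146, -1691) + Q(-266))*(√(-1159614 + 1014345) + 703327) = (-7350 + (-266)²)*(√(-1159614 + 1014345) + 703327) = (-7350 + 70756)*(√(-145269) + 703327) = 63406*(3*I*√16141 + 703327) = 63406*(703327 + 3*I*√16141) = 44595151762 + 190218*I*√16141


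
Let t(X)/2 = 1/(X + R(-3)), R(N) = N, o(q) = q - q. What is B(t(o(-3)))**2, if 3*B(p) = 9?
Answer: 9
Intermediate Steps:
o(q) = 0
t(X) = 2/(-3 + X) (t(X) = 2/(X - 3) = 2/(-3 + X))
B(p) = 3 (B(p) = (1/3)*9 = 3)
B(t(o(-3)))**2 = 3**2 = 9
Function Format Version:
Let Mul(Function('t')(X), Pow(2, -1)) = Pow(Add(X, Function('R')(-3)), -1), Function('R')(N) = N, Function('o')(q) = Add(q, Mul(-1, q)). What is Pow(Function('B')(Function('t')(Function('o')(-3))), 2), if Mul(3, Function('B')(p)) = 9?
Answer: 9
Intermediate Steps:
Function('o')(q) = 0
Function('t')(X) = Mul(2, Pow(Add(-3, X), -1)) (Function('t')(X) = Mul(2, Pow(Add(X, -3), -1)) = Mul(2, Pow(Add(-3, X), -1)))
Function('B')(p) = 3 (Function('B')(p) = Mul(Rational(1, 3), 9) = 3)
Pow(Function('B')(Function('t')(Function('o')(-3))), 2) = Pow(3, 2) = 9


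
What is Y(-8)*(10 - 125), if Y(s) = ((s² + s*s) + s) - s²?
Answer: -6440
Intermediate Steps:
Y(s) = s + s² (Y(s) = ((s² + s²) + s) - s² = (2*s² + s) - s² = (s + 2*s²) - s² = s + s²)
Y(-8)*(10 - 125) = (-8*(1 - 8))*(10 - 125) = -8*(-7)*(-115) = 56*(-115) = -6440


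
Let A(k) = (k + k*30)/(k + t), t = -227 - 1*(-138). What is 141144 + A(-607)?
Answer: 98255041/696 ≈ 1.4117e+5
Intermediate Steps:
t = -89 (t = -227 + 138 = -89)
A(k) = 31*k/(-89 + k) (A(k) = (k + k*30)/(k - 89) = (k + 30*k)/(-89 + k) = (31*k)/(-89 + k) = 31*k/(-89 + k))
141144 + A(-607) = 141144 + 31*(-607)/(-89 - 607) = 141144 + 31*(-607)/(-696) = 141144 + 31*(-607)*(-1/696) = 141144 + 18817/696 = 98255041/696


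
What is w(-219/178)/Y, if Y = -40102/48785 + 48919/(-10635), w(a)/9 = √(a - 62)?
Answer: -933891255*I*√2003390/100142735386 ≈ -13.2*I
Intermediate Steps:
w(a) = 9*√(-62 + a) (w(a) = 9*√(a - 62) = 9*√(-62 + a))
Y = -562599637/103765695 (Y = -40102*1/48785 + 48919*(-1/10635) = -40102/48785 - 48919/10635 = -562599637/103765695 ≈ -5.4218)
w(-219/178)/Y = (9*√(-62 - 219/178))/(-562599637/103765695) = (9*√(-62 - 219*1/178))*(-103765695/562599637) = (9*√(-62 - 219/178))*(-103765695/562599637) = (9*√(-11255/178))*(-103765695/562599637) = (9*(I*√2003390/178))*(-103765695/562599637) = (9*I*√2003390/178)*(-103765695/562599637) = -933891255*I*√2003390/100142735386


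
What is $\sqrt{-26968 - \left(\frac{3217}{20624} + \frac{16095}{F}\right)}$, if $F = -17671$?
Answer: $\frac{9 i \sqrt{2763755601089044201}}{91111676} \approx 164.22 i$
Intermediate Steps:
$\sqrt{-26968 - \left(\frac{3217}{20624} + \frac{16095}{F}\right)} = \sqrt{-26968 - \left(- \frac{16095}{17671} + \frac{3217}{20624}\right)} = \sqrt{-26968 - - \frac{275095673}{364446704}} = \sqrt{-26968 + \left(\frac{16095}{17671} - \frac{3217}{20624}\right)} = \sqrt{-26968 + \frac{275095673}{364446704}} = \sqrt{- \frac{9828123617799}{364446704}} = \frac{9 i \sqrt{2763755601089044201}}{91111676}$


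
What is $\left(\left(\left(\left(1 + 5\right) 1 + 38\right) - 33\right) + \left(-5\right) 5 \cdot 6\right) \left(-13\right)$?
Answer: $1807$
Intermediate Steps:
$\left(\left(\left(\left(1 + 5\right) 1 + 38\right) - 33\right) + \left(-5\right) 5 \cdot 6\right) \left(-13\right) = \left(\left(\left(6 \cdot 1 + 38\right) - 33\right) - 150\right) \left(-13\right) = \left(\left(\left(6 + 38\right) - 33\right) - 150\right) \left(-13\right) = \left(\left(44 - 33\right) - 150\right) \left(-13\right) = \left(11 - 150\right) \left(-13\right) = \left(-139\right) \left(-13\right) = 1807$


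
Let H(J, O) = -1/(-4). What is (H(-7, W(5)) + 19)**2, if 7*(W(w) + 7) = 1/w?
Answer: 5929/16 ≈ 370.56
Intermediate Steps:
W(w) = -7 + 1/(7*w)
H(J, O) = 1/4 (H(J, O) = -1*(-1/4) = 1/4)
(H(-7, W(5)) + 19)**2 = (1/4 + 19)**2 = (77/4)**2 = 5929/16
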